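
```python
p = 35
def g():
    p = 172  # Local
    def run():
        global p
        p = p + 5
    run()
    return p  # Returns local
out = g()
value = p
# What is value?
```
40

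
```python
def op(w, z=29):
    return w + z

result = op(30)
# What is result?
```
59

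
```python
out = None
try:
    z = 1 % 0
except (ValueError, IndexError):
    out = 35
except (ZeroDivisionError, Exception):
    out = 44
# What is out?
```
44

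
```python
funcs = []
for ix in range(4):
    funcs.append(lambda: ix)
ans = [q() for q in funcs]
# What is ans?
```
[3, 3, 3, 3]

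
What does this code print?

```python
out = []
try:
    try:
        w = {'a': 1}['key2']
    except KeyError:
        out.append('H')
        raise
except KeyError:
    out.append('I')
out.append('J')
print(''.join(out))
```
HIJ

raise without argument re-raises current exception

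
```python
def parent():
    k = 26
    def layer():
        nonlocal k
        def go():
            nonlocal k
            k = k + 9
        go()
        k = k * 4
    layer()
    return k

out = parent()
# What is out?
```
140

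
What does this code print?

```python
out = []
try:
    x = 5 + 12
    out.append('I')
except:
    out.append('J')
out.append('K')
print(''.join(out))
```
IK

No exception, try block completes normally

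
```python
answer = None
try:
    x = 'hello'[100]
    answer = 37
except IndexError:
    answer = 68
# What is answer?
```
68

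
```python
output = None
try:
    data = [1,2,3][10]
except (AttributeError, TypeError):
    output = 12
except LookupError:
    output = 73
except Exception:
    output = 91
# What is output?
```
73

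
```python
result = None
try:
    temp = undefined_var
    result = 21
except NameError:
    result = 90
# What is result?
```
90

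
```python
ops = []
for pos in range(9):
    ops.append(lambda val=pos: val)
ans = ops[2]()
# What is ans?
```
2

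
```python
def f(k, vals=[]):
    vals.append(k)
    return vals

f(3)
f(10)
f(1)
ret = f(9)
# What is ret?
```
[3, 10, 1, 9]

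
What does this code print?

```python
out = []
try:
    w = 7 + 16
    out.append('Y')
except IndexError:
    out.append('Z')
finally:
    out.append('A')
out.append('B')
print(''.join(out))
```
YAB

finally runs after normal execution too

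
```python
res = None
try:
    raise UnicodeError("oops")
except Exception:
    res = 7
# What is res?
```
7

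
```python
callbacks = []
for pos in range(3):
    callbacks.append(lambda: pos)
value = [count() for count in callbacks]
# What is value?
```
[2, 2, 2]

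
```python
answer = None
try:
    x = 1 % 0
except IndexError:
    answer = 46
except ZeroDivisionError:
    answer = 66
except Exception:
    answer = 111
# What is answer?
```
66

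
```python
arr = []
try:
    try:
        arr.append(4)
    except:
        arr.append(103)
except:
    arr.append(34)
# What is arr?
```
[4]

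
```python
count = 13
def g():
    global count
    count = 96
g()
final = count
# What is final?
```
96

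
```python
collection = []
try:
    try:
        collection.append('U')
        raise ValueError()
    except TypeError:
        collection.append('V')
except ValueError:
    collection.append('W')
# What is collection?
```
['U', 'W']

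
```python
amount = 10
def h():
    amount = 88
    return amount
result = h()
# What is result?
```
88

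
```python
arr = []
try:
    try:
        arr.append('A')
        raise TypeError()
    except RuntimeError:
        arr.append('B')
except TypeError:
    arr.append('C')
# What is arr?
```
['A', 'C']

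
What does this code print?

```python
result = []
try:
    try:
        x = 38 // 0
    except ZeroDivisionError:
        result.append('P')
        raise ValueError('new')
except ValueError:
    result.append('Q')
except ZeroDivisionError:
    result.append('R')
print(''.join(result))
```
PQ

New ValueError raised, caught by outer ValueError handler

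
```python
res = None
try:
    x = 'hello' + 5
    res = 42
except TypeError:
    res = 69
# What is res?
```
69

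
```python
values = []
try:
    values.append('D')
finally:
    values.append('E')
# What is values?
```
['D', 'E']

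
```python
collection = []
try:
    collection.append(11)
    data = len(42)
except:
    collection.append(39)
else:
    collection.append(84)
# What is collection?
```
[11, 39]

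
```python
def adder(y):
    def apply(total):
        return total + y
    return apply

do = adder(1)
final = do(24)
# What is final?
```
25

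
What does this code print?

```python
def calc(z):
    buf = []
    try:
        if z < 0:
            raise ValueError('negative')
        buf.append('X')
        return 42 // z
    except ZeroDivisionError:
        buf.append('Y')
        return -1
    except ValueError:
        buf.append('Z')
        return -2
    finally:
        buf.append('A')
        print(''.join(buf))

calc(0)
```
XYA

z=0 causes ZeroDivisionError, caught, finally prints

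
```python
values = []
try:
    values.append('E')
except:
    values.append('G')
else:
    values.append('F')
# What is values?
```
['E', 'F']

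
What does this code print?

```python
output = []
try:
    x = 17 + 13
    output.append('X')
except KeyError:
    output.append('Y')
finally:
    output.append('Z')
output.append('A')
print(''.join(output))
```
XZA

finally runs after normal execution too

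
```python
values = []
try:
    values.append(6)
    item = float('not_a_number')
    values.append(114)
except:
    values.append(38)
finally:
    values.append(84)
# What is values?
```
[6, 38, 84]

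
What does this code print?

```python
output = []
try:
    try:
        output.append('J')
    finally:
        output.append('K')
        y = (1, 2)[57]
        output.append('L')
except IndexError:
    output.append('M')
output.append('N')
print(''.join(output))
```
JKMN

Exception in inner finally caught by outer except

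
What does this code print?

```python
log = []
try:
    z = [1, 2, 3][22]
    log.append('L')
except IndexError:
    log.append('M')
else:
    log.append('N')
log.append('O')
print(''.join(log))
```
MO

else block skipped when exception is caught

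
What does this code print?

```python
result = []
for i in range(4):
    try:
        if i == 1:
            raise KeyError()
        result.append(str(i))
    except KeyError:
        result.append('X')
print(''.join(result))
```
0X23

Exception on i=1 caught, loop continues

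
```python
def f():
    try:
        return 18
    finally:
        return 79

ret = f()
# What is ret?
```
79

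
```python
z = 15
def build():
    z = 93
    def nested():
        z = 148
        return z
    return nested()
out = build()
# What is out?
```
148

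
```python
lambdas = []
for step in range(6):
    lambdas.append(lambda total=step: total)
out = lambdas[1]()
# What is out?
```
1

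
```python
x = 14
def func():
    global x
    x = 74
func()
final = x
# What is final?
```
74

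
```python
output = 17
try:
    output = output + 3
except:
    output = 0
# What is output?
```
20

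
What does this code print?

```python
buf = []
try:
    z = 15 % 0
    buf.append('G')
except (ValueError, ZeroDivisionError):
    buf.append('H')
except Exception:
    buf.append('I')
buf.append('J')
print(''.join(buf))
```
HJ

ZeroDivisionError matches tuple containing it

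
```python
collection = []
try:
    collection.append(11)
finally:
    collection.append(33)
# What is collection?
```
[11, 33]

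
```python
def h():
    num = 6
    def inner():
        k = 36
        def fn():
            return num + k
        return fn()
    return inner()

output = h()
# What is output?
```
42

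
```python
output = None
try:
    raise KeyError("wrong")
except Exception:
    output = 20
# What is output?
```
20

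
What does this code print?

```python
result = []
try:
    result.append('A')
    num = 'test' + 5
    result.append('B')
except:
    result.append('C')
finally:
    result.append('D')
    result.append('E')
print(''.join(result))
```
ACDE

Code before exception runs, then except, then all of finally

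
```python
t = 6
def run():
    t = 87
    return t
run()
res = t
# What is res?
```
6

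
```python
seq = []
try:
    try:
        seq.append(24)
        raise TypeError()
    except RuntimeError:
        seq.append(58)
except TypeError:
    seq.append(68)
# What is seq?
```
[24, 68]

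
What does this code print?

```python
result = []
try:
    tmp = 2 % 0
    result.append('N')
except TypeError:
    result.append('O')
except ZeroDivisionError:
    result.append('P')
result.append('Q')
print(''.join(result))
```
PQ

ZeroDivisionError is caught by its specific handler, not TypeError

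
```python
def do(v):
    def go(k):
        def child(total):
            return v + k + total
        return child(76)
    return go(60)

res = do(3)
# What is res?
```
139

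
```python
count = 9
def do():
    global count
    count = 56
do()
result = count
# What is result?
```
56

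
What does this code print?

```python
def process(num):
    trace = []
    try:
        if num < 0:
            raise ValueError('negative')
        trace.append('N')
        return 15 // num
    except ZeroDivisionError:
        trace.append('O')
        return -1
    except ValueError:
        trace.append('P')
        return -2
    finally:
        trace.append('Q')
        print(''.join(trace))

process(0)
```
NOQ

num=0 causes ZeroDivisionError, caught, finally prints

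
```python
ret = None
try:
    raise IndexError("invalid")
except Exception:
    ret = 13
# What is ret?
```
13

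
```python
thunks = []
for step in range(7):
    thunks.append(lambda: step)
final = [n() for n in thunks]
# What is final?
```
[6, 6, 6, 6, 6, 6, 6]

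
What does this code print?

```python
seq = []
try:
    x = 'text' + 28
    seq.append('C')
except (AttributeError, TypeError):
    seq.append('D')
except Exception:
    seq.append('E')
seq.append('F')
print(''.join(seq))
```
DF

TypeError matches tuple containing it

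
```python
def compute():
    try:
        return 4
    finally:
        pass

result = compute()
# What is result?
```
4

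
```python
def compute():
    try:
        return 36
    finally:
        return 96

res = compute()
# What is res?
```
96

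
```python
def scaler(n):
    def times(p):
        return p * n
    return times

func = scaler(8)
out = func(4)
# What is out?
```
32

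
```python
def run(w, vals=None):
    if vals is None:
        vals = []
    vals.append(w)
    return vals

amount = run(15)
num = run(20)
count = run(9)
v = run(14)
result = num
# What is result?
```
[20]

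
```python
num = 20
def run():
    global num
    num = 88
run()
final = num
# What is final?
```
88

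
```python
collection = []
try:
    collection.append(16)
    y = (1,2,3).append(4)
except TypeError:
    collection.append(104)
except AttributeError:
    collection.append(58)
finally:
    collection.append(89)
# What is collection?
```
[16, 58, 89]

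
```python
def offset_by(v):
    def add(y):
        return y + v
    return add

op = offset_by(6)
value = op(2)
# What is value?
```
8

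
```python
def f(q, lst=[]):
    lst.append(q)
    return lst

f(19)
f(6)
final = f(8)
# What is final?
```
[19, 6, 8]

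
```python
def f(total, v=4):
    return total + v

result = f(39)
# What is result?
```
43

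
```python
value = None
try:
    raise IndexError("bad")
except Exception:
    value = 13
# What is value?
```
13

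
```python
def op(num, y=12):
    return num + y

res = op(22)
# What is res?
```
34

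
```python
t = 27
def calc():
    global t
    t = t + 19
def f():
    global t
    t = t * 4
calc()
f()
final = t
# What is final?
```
184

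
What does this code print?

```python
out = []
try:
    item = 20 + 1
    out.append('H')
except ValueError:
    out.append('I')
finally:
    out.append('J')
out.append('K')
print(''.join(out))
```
HJK

finally runs after normal execution too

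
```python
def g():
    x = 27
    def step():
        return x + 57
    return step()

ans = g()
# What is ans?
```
84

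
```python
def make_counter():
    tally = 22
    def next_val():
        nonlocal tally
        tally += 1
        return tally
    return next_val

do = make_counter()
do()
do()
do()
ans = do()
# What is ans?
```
26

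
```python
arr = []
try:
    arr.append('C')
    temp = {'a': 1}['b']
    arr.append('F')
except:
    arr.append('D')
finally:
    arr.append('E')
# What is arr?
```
['C', 'D', 'E']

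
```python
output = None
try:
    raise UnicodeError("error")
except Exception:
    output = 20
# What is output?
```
20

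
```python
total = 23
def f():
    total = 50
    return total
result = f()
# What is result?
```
50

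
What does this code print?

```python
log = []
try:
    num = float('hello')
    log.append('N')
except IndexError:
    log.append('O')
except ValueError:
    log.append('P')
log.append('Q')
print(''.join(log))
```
PQ

ValueError is caught by its specific handler, not IndexError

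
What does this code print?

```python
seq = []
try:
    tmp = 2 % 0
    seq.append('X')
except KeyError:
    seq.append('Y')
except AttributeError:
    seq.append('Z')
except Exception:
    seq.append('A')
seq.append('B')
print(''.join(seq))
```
AB

ZeroDivisionError not specifically caught, falls to Exception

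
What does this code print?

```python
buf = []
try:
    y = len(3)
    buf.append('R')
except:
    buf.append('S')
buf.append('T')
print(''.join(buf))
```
ST

Exception raised in try, caught by bare except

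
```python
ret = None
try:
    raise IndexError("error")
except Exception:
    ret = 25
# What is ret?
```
25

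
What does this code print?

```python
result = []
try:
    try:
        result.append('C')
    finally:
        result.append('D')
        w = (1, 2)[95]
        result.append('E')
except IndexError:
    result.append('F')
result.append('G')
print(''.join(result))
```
CDFG

Exception in inner finally caught by outer except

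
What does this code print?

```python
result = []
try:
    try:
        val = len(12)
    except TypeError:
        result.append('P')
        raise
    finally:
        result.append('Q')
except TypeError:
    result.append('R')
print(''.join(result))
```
PQR

finally runs before re-raised exception propagates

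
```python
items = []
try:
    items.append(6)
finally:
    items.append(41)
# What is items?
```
[6, 41]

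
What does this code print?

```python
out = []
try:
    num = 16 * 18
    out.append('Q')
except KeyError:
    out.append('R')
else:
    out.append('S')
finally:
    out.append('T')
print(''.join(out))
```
QST

else runs before finally when no exception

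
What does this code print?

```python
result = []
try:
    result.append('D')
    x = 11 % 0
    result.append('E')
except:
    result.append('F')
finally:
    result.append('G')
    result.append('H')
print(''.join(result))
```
DFGH

Code before exception runs, then except, then all of finally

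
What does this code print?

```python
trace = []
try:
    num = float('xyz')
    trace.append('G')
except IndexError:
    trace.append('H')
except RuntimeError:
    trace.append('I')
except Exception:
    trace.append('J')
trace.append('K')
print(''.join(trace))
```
JK

ValueError not specifically caught, falls to Exception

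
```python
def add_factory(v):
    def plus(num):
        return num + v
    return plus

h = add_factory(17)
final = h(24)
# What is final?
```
41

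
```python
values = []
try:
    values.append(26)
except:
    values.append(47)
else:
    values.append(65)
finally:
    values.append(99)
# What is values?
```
[26, 65, 99]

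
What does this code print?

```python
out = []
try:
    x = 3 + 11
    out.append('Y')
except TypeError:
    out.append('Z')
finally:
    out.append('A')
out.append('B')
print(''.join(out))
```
YAB

finally runs after normal execution too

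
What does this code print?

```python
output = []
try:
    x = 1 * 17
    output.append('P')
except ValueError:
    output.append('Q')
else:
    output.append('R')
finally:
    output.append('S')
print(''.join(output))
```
PRS

else runs before finally when no exception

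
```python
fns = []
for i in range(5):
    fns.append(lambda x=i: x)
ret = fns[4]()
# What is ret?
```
4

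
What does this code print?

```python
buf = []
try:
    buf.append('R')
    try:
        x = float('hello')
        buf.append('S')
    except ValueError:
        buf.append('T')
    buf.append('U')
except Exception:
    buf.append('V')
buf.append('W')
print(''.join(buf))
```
RTUW

Inner exception caught by inner handler, outer continues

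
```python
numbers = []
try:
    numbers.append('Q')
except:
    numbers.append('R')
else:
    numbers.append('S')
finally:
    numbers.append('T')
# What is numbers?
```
['Q', 'S', 'T']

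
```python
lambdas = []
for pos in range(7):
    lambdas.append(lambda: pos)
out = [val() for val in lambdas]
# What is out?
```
[6, 6, 6, 6, 6, 6, 6]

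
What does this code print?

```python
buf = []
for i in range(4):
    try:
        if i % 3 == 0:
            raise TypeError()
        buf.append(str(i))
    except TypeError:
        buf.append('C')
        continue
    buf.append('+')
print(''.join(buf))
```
C1+2+C

continue in except skips rest of loop body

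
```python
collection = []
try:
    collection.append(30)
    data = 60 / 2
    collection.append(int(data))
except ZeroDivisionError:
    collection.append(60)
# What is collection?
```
[30, 30]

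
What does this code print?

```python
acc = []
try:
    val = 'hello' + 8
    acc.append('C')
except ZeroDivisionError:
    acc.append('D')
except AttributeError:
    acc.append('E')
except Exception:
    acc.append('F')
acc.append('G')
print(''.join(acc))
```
FG

TypeError not specifically caught, falls to Exception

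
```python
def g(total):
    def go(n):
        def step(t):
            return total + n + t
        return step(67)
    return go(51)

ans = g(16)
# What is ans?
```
134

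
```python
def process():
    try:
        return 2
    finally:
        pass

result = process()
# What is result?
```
2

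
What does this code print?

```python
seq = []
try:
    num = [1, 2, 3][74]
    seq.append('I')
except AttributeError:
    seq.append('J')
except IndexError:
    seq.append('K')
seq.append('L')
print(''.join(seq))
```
KL

IndexError is caught by its specific handler, not AttributeError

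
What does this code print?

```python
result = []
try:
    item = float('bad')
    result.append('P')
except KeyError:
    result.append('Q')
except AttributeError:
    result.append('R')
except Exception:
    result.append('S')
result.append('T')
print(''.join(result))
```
ST

ValueError not specifically caught, falls to Exception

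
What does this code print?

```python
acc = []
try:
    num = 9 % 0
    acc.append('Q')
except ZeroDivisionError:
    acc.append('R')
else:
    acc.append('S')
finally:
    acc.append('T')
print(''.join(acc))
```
RT

Exception: except runs, else skipped, finally runs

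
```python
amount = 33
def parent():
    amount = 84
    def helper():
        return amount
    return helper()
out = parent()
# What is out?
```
84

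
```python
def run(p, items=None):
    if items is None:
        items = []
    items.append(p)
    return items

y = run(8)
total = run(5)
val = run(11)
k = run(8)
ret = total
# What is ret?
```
[5]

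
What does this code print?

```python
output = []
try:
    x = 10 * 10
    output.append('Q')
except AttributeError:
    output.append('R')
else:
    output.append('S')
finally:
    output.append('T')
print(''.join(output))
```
QST

else runs before finally when no exception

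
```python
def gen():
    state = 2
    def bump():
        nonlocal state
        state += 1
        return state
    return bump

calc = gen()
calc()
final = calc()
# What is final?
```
4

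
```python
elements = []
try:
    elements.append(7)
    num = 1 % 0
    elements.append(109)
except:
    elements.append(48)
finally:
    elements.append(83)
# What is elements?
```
[7, 48, 83]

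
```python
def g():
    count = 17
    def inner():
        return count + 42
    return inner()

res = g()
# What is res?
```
59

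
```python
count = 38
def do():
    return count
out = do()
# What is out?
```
38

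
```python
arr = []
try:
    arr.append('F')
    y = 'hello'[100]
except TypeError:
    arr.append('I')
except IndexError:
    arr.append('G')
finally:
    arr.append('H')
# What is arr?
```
['F', 'G', 'H']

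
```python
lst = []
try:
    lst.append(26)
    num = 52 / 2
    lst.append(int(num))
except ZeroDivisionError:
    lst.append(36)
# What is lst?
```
[26, 26]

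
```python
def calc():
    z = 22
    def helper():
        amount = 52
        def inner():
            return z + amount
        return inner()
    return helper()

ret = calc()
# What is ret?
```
74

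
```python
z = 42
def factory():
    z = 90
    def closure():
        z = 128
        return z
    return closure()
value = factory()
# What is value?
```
128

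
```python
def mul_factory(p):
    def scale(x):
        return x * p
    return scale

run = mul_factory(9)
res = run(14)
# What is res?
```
126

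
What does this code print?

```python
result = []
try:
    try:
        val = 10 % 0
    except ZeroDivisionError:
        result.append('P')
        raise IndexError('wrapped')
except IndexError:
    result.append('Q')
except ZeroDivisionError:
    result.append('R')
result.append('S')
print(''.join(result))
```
PQS

IndexError raised and caught, original ZeroDivisionError not re-raised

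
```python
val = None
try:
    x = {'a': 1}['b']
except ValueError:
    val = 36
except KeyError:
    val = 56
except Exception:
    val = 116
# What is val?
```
56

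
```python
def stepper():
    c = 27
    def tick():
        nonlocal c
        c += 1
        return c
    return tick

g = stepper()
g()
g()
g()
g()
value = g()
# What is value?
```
32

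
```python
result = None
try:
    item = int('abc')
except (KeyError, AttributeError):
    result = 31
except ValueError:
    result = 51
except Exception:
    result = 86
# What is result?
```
51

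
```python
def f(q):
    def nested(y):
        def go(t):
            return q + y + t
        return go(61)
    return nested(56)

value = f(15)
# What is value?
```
132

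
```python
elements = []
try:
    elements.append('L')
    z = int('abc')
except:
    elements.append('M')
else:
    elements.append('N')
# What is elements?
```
['L', 'M']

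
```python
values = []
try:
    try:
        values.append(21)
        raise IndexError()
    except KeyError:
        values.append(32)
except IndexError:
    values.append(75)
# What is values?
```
[21, 75]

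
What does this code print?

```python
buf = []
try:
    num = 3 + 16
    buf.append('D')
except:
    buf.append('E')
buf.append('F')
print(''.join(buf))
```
DF

No exception, try block completes normally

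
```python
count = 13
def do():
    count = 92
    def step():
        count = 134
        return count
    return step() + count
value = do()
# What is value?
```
226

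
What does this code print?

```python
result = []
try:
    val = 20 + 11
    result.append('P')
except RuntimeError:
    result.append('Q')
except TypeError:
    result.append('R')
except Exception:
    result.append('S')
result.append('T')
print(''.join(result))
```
PT

No exception, try block completes normally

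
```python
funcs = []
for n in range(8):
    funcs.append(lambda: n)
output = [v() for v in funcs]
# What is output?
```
[7, 7, 7, 7, 7, 7, 7, 7]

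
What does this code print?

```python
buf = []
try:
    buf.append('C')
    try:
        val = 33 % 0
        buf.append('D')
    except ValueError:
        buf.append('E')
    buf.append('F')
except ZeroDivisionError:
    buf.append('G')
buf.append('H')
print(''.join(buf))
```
CGH

Inner handler doesn't match, propagates to outer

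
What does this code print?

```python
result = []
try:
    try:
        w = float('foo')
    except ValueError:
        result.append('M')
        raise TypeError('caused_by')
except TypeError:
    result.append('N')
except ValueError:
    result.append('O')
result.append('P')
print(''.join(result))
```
MNP

TypeError raised and caught, original ValueError not re-raised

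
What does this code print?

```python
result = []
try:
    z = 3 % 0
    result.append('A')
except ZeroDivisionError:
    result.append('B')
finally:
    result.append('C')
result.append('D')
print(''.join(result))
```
BCD

finally always runs, even after exception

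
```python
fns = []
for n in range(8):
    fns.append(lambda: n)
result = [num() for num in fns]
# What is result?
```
[7, 7, 7, 7, 7, 7, 7, 7]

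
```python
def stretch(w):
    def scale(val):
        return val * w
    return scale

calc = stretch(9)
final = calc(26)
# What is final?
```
234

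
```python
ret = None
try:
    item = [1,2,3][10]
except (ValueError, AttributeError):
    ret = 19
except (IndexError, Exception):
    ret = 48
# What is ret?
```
48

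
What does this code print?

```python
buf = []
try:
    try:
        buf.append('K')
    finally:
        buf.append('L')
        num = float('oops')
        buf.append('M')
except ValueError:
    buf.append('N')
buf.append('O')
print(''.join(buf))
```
KLNO

Exception in inner finally caught by outer except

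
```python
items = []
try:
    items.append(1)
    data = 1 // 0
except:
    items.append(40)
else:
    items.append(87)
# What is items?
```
[1, 40]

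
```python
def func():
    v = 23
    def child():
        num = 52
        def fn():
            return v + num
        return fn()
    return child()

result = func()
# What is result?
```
75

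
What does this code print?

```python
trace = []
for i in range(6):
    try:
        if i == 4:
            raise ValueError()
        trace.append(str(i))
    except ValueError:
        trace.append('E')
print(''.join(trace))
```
0123E5

Exception on i=4 caught, loop continues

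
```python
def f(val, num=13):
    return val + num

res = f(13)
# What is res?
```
26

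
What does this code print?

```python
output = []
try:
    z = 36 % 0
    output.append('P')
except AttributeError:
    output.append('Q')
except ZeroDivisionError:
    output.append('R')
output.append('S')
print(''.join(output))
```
RS

ZeroDivisionError is caught by its specific handler, not AttributeError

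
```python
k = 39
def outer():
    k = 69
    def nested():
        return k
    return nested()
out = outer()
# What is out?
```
69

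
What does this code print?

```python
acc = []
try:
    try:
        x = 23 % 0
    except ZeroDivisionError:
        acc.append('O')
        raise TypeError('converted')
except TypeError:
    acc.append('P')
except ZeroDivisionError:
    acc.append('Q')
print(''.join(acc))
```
OP

New TypeError raised, caught by outer TypeError handler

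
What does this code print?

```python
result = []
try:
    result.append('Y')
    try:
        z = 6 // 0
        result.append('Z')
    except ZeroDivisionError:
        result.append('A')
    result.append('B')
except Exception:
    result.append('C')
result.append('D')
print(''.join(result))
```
YABD

Inner exception caught by inner handler, outer continues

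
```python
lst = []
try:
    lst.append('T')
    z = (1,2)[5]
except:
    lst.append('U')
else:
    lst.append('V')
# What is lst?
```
['T', 'U']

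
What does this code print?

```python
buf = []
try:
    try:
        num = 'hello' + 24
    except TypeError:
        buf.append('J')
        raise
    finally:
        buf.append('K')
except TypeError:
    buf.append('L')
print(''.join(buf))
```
JKL

finally runs before re-raised exception propagates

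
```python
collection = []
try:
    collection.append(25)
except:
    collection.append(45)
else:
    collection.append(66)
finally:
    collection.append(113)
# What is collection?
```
[25, 66, 113]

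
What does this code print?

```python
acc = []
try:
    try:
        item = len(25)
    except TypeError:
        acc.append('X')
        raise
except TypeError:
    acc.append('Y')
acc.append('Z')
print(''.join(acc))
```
XYZ

raise without argument re-raises current exception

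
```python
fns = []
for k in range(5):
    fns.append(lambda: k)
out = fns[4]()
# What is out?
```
4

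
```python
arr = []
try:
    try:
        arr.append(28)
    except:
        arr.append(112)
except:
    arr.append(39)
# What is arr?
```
[28]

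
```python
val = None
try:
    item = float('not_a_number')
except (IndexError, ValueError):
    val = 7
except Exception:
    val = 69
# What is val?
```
7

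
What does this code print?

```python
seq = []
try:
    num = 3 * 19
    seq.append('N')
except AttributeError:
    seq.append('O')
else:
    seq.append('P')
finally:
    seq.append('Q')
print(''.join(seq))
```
NPQ

else runs before finally when no exception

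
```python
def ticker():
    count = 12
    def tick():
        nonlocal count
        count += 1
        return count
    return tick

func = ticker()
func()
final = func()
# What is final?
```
14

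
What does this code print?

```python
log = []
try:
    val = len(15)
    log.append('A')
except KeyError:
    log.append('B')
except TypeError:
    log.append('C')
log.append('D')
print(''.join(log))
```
CD

TypeError is caught by its specific handler, not KeyError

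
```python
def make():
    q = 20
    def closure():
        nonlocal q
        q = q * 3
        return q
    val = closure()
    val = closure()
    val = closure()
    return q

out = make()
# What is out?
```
540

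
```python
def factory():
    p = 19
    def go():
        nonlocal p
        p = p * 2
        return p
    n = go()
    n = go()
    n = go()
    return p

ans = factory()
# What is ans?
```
152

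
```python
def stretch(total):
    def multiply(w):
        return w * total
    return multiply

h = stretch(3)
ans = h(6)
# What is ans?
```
18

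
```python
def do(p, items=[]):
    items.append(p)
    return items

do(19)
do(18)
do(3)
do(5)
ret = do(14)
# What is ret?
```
[19, 18, 3, 5, 14]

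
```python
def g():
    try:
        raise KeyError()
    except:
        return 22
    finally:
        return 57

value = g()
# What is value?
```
57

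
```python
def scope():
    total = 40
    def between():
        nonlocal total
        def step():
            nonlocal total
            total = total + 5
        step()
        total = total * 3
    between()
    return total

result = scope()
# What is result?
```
135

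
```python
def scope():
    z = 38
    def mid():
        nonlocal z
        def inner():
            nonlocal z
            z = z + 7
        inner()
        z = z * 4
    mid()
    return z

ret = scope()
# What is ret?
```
180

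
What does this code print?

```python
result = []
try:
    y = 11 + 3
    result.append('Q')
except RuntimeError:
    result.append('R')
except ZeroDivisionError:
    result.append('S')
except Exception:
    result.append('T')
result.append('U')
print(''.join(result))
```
QU

No exception, try block completes normally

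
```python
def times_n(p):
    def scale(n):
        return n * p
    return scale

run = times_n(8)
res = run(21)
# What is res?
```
168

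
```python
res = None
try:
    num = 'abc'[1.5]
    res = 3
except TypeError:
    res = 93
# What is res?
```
93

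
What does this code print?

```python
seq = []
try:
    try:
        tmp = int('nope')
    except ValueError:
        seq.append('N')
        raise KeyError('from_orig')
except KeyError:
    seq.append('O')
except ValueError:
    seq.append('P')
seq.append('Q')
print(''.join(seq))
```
NOQ

KeyError raised and caught, original ValueError not re-raised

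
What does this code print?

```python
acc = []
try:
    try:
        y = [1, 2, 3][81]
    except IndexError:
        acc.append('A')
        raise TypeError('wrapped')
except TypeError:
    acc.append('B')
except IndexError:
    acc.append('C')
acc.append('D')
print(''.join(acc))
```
ABD

TypeError raised and caught, original IndexError not re-raised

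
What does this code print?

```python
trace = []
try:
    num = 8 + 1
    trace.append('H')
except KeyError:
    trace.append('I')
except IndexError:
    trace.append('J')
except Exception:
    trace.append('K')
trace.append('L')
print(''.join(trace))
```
HL

No exception, try block completes normally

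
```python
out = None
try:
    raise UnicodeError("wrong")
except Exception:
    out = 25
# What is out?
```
25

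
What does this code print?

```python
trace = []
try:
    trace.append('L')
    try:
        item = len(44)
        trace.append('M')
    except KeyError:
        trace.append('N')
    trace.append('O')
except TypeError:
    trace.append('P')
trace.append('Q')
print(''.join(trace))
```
LPQ

Inner handler doesn't match, propagates to outer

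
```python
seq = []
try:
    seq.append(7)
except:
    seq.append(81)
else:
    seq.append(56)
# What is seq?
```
[7, 56]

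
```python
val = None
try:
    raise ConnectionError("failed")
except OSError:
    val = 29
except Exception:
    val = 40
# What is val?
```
29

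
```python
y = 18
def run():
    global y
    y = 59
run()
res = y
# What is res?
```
59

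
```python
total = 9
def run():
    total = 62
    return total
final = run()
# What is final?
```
62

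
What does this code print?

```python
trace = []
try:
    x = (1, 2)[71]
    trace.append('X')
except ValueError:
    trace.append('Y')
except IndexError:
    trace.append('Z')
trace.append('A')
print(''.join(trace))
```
ZA

IndexError is caught by its specific handler, not ValueError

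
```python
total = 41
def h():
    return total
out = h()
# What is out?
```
41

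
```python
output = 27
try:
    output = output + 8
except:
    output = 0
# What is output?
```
35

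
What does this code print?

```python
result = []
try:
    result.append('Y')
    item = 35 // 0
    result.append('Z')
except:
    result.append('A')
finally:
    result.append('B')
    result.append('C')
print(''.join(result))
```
YABC

Code before exception runs, then except, then all of finally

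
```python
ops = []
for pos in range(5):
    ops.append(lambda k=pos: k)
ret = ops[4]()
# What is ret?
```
4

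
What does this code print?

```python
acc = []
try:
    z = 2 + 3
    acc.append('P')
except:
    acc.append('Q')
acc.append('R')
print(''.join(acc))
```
PR

No exception, try block completes normally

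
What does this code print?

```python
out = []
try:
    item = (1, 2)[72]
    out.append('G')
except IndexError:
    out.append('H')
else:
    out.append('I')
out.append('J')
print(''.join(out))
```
HJ

else block skipped when exception is caught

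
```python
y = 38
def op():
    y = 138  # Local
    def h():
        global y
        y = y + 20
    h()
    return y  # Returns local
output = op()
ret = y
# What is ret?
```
58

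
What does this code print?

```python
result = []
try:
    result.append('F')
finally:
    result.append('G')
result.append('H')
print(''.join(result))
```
FGH

try/finally without except, no exception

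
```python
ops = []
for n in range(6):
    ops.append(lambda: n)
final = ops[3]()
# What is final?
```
5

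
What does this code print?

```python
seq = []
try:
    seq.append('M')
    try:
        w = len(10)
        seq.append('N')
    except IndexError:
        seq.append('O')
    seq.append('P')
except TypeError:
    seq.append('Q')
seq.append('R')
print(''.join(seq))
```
MQR

Inner handler doesn't match, propagates to outer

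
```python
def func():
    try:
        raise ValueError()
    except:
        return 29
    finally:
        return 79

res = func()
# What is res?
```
79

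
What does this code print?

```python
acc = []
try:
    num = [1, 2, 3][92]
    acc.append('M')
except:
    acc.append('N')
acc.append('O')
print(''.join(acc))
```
NO

Exception raised in try, caught by bare except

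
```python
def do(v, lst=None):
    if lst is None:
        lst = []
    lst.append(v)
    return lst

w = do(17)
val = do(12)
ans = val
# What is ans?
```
[12]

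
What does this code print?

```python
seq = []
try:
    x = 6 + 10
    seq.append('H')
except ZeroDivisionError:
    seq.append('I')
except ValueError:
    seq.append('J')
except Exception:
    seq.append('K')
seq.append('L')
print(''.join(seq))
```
HL

No exception, try block completes normally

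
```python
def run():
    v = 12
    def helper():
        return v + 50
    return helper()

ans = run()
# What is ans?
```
62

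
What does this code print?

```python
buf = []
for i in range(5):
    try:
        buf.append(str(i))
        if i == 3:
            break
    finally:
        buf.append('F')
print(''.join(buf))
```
0F1F2F3F

finally runs even when breaking out of loop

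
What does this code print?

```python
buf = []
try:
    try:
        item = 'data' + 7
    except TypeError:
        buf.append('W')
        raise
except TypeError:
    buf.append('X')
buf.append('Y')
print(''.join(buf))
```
WXY

raise without argument re-raises current exception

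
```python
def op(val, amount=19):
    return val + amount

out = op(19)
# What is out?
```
38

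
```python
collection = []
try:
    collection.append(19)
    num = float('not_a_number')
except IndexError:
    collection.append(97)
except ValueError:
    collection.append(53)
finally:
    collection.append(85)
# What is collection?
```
[19, 53, 85]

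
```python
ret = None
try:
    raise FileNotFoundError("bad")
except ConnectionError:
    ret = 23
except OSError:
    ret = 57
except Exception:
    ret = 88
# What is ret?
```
57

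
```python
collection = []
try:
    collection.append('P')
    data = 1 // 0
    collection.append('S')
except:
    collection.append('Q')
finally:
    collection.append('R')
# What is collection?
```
['P', 'Q', 'R']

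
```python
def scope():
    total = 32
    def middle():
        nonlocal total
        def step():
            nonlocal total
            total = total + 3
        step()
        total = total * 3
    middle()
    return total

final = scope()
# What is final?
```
105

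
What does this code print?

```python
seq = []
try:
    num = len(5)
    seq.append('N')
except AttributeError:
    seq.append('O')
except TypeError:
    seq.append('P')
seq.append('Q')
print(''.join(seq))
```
PQ

TypeError is caught by its specific handler, not AttributeError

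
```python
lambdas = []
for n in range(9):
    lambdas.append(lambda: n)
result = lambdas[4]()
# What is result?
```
8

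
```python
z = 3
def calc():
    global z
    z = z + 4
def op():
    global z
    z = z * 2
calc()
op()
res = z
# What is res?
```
14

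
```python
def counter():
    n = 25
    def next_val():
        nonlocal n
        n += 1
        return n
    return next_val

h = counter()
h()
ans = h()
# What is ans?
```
27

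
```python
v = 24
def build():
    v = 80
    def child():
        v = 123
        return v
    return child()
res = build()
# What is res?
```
123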